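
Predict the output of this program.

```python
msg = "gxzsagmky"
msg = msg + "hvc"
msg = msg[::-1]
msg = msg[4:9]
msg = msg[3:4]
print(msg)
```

a

+ 'hvc' → 'gxzsagmkyhvc'
reverse → 'cvhykmgaszxg'
slice [4:9] → 'kmgas'
slice [3:4] → 'a'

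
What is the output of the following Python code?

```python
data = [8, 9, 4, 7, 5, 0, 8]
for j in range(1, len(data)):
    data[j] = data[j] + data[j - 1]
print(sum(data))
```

181

j=1: data[1] = 9+8 = 17 → [8, 17, 4, 7, 5, 0, 8]
j=2: data[2] = 4+17 = 21 → [8, 17, 21, 7, 5, 0, 8]
j=3: data[3] = 7+21 = 28 → [8, 17, 21, 28, 5, 0, 8]
j=4: data[4] = 5+28 = 33 → [8, 17, 21, 28, 33, 0, 8]
j=5: data[5] = 0+33 = 33 → [8, 17, 21, 28, 33, 33, 8]
j=6: data[6] = 8+33 = 41 → [8, 17, 21, 28, 33, 33, 41]
sum = 181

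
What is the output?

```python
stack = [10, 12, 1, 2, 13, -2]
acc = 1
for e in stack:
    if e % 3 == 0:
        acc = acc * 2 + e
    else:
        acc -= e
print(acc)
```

e=10: not %3==0, acc = 1-10 = -9
e=12: %3==0, acc = (-9)*2+12 = -6
e=1: not %3==0, acc = (-6)-1 = -7
e=2: not %3==0, acc = (-7)-2 = -9
e=13: not %3==0, acc = (-9)-13 = -22
e=-2: not %3==0, acc = (-22)-(-2) = -20

-20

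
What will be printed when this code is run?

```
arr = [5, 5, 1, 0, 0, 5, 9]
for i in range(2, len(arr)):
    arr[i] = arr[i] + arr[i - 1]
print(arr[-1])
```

i=2: arr[2] = 1+5 = 6 → [5, 5, 6, 0, 0, 5, 9]
i=3: arr[3] = 0+6 = 6 → [5, 5, 6, 6, 0, 5, 9]
i=4: arr[4] = 0+6 = 6 → [5, 5, 6, 6, 6, 5, 9]
i=5: arr[5] = 5+6 = 11 → [5, 5, 6, 6, 6, 11, 9]
i=6: arr[6] = 9+11 = 20 → [5, 5, 6, 6, 6, 11, 20]

20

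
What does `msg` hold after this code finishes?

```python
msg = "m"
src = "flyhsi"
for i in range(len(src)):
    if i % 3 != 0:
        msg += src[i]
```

'mlysi'

i=0: skip
i=1: add 'l' → 'ml'
i=2: add 'y' → 'mly'
i=3: skip
i=4: add 's' → 'mlys'
i=5: add 'i' → 'mlysi'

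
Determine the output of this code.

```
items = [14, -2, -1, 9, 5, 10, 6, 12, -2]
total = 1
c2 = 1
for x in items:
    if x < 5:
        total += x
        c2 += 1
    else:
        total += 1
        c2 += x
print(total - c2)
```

-58

x=14: not <5, total = 1+1 = 2; c2=15
x=-2: <5, total = 2+(-2) = 0; c2=16
x=-1: <5, total = 0+(-1) = -1; c2=17
x=9: not <5, total = (-1)+1 = 0; c2=26
x=5: not <5, total = 0+1 = 1; c2=31
x=10: not <5, total = 1+1 = 2; c2=41
x=6: not <5, total = 2+1 = 3; c2=47
x=12: not <5, total = 3+1 = 4; c2=59
x=-2: <5, total = 4+(-2) = 2; c2=60
total-c2 = 2-60 = -58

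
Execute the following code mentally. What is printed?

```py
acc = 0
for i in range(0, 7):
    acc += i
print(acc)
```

i=0: acc = 0+0 = 0
i=1: acc = 0+1 = 1
i=2: acc = 1+2 = 3
i=3: acc = 3+3 = 6
i=4: acc = 6+4 = 10
i=5: acc = 10+5 = 15
i=6: acc = 15+6 = 21

21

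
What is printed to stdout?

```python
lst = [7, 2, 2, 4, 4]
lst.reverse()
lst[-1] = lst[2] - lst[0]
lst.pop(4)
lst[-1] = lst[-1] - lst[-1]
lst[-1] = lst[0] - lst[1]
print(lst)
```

[4, 4, 2, 0]

reverse → [4, 4, 2, 2, 7]
lst[-1] = lst[2]-lst[0] = 2-4 = -2 → [4, 4, 2, 2, -2]
pop(4) removes -2 → [4, 4, 2, 2]
lst[-1] = lst[-1]-lst[-1] = 2-2 = 0 → [4, 4, 2, 0]
lst[-1] = lst[0]-lst[1] = 4-4 = 0 → [4, 4, 2, 0]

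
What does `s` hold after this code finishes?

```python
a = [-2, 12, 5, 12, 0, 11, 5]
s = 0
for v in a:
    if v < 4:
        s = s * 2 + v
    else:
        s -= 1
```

-12

v=-2: <4, s = 0*2+(-2) = -2
v=12: not <4, s = (-2)-1 = -3
v=5: not <4, s = (-3)-1 = -4
v=12: not <4, s = (-4)-1 = -5
v=0: <4, s = (-5)*2+0 = -10
v=11: not <4, s = (-10)-1 = -11
v=5: not <4, s = (-11)-1 = -12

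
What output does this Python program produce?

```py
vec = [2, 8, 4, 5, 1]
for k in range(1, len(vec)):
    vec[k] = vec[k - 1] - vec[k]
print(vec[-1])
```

-16

k=1: vec[1] = 2-8 = -6 → [2, -6, 4, 5, 1]
k=2: vec[2] = (-6)-4 = -10 → [2, -6, -10, 5, 1]
k=3: vec[3] = (-10)-5 = -15 → [2, -6, -10, -15, 1]
k=4: vec[4] = (-15)-1 = -16 → [2, -6, -10, -15, -16]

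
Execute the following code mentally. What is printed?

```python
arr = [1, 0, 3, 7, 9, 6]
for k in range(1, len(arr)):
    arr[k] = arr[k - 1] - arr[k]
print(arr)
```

[1, 1, -2, -9, -18, -24]

k=1: arr[1] = 1-0 = 1 → [1, 1, 3, 7, 9, 6]
k=2: arr[2] = 1-3 = -2 → [1, 1, -2, 7, 9, 6]
k=3: arr[3] = (-2)-7 = -9 → [1, 1, -2, -9, 9, 6]
k=4: arr[4] = (-9)-9 = -18 → [1, 1, -2, -9, -18, 6]
k=5: arr[5] = (-18)-6 = -24 → [1, 1, -2, -9, -18, -24]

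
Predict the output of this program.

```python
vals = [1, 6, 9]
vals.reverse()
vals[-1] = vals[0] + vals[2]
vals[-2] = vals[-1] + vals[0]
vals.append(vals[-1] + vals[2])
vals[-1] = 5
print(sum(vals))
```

reverse → [9, 6, 1]
vals[-1] = vals[0]+vals[2] = 9+1 = 10 → [9, 6, 10]
vals[-2] = vals[-1]+vals[0] = 10+9 = 19 → [9, 19, 10]
append vals[-1]+vals[2] = 10+10 = 20 → [9, 19, 10, 20]
vals[-1] = 5 → [9, 19, 10, 5]
sum = 43

43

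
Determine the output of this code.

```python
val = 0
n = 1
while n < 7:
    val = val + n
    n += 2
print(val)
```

n=1: val = 0+1 = 1
n=3: val = 1+3 = 4
n=5: val = 4+5 = 9

9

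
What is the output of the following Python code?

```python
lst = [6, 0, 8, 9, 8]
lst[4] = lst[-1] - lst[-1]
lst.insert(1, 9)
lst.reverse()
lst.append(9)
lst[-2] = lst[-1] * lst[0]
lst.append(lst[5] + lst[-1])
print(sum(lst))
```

44

lst[4] = lst[-1]-lst[-1] = 8-8 = 0 → [6, 0, 8, 9, 0]
insert 9 at 1 → [6, 9, 0, 8, 9, 0]
reverse → [0, 9, 8, 0, 9, 6]
append 9 → [0, 9, 8, 0, 9, 6, 9]
lst[-2] = lst[-1]*lst[0] = 9*0 = 0 → [0, 9, 8, 0, 9, 0, 9]
append lst[5]+lst[-1] = 0+9 = 9 → [0, 9, 8, 0, 9, 0, 9, 9]
sum = 44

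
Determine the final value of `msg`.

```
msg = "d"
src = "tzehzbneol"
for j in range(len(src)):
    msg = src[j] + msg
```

j=0: prepend 't' → 'td'
j=1: prepend 'z' → 'ztd'
j=2: prepend 'e' → 'eztd'
j=3: prepend 'h' → 'heztd'
j=4: prepend 'z' → 'zheztd'
j=5: prepend 'b' → 'bzheztd'
j=6: prepend 'n' → 'nbzheztd'
j=7: prepend 'e' → 'enbzheztd'
j=8: prepend 'o' → 'oenbzheztd'
j=9: prepend 'l' → 'loenbzheztd'

'loenbzheztd'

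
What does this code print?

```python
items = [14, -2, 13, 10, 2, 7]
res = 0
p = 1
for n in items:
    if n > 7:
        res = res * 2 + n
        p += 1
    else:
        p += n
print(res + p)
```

n=14: >7, res = 0*2+14 = 14; p=2
n=-2: not >7; p=0
n=13: >7, res = 14*2+13 = 41; p=1
n=10: >7, res = 41*2+10 = 92; p=2
n=2: not >7; p=4
n=7: not >7; p=11
res+p = 92+11 = 103

103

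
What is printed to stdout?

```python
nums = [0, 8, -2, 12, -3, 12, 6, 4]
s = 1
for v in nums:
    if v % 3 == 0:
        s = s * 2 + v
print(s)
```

146

v=0: %3==0, s = 1*2+0 = 2
v=8: not %3==0
v=-2: not %3==0
v=12: %3==0, s = 2*2+12 = 16
v=-3: %3==0, s = 16*2+(-3) = 29
v=12: %3==0, s = 29*2+12 = 70
v=6: %3==0, s = 70*2+6 = 146
v=4: not %3==0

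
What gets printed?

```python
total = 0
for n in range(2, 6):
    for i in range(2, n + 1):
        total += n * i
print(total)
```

n=2,i=2: total = 0+4 = 4
n=3,i=2: total = 4+6 = 10
n=3,i=3: total = 10+9 = 19
n=4,i=2: total = 19+8 = 27
n=4,i=3: total = 27+12 = 39
n=4,i=4: total = 39+16 = 55
n=5,i=2: total = 55+10 = 65
n=5,i=3: total = 65+15 = 80
n=5,i=4: total = 80+20 = 100
n=5,i=5: total = 100+25 = 125

125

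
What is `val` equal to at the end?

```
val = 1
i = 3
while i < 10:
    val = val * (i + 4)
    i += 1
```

8648640

i=3: val = 1*7 = 7
i=4: val = 7*8 = 56
i=5: val = 56*9 = 504
i=6: val = 504*10 = 5040
i=7: val = 5040*11 = 55440
i=8: val = 55440*12 = 665280
i=9: val = 665280*13 = 8648640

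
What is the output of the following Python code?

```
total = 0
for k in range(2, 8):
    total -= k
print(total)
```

-27

k=2: total = 0-2 = -2
k=3: total = (-2)-3 = -5
k=4: total = (-5)-4 = -9
k=5: total = (-9)-5 = -14
k=6: total = (-14)-6 = -20
k=7: total = (-20)-7 = -27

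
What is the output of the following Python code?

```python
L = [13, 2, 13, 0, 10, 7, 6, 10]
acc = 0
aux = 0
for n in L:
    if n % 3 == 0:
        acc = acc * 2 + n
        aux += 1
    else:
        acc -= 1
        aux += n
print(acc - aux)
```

n=13: not %3==0, acc = 0-1 = -1; aux=13
n=2: not %3==0, acc = (-1)-1 = -2; aux=15
n=13: not %3==0, acc = (-2)-1 = -3; aux=28
n=0: %3==0, acc = (-3)*2+0 = -6; aux=29
n=10: not %3==0, acc = (-6)-1 = -7; aux=39
n=7: not %3==0, acc = (-7)-1 = -8; aux=46
n=6: %3==0, acc = (-8)*2+6 = -10; aux=47
n=10: not %3==0, acc = (-10)-1 = -11; aux=57
acc-aux = (-11)-57 = -68

-68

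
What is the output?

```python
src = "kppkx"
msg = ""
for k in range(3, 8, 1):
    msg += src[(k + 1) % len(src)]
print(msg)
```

xkppk

k=3: add src[4]='x' → 'x'
k=4: add src[0]='k' → 'xk'
k=5: add src[1]='p' → 'xkp'
k=6: add src[2]='p' → 'xkpp'
k=7: add src[3]='k' → 'xkppk'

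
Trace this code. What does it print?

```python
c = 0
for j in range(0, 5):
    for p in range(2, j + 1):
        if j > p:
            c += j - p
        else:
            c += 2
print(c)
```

j=2,p=2: not 2>2, c = 0+2 = 2
j=3,p=2: 3>2, c = 2+1 = 3
j=3,p=3: not 3>3, c = 3+2 = 5
j=4,p=2: 4>2, c = 5+2 = 7
j=4,p=3: 4>3, c = 7+1 = 8
j=4,p=4: not 4>4, c = 8+2 = 10

10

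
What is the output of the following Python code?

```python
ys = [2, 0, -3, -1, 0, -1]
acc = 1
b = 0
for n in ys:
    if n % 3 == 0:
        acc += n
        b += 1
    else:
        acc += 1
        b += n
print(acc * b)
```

3

n=2: not %3==0, acc = 1+1 = 2; b=2
n=0: %3==0, acc = 2+0 = 2; b=3
n=-3: %3==0, acc = 2+(-3) = -1; b=4
n=-1: not %3==0, acc = (-1)+1 = 0; b=3
n=0: %3==0, acc = 0+0 = 0; b=4
n=-1: not %3==0, acc = 0+1 = 1; b=3
acc*b = 1*3 = 3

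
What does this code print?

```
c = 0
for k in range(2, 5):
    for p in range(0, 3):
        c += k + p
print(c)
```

k=2,p=0: c = 0+2 = 2
k=2,p=1: c = 2+3 = 5
k=2,p=2: c = 5+4 = 9
k=3,p=0: c = 9+3 = 12
k=3,p=1: c = 12+4 = 16
k=3,p=2: c = 16+5 = 21
k=4,p=0: c = 21+4 = 25
k=4,p=1: c = 25+5 = 30
k=4,p=2: c = 30+6 = 36

36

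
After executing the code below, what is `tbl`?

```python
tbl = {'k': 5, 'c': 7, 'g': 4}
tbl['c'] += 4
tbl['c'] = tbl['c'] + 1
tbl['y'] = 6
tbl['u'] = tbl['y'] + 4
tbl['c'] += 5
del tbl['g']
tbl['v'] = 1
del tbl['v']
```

{'k': 5, 'c': 17, 'y': 6, 'u': 10}

tbl['c'] = 7+4 = 11 → {'k': 5, 'c': 11, 'g': 4}
tbl['c'] = tbl['c']+1 = 12 → {'k': 5, 'c': 12, 'g': 4}
tbl['y'] = 6 → {'k': 5, 'c': 12, 'g': 4, 'y': 6}
tbl['u'] = tbl['y']+4 = 10 → {'k': 5, 'c': 12, 'g': 4, 'y': 6, 'u': 10}
tbl['c'] = 12+5 = 17 → {'k': 5, 'c': 17, 'g': 4, 'y': 6, 'u': 10}
del 'g' → {'k': 5, 'c': 17, 'y': 6, 'u': 10}
tbl['v'] = 1 → {'k': 5, 'c': 17, 'y': 6, 'u': 10, 'v': 1}
del 'v' → {'k': 5, 'c': 17, 'y': 6, 'u': 10}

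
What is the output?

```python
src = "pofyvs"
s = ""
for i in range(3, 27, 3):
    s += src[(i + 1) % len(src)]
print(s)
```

i=3: add src[4]='v' → 'v'
i=6: add src[1]='o' → 'vo'
i=9: add src[4]='v' → 'vov'
i=12: add src[1]='o' → 'vovo'
i=15: add src[4]='v' → 'vovov'
i=18: add src[1]='o' → 'vovovo'
i=21: add src[4]='v' → 'vovovov'
i=24: add src[1]='o' → 'vovovovo'

vovovovo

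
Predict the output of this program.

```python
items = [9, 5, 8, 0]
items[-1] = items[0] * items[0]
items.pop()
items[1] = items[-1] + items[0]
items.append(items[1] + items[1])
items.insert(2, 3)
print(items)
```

items[-1] = items[0]*items[0] = 9*9 = 81 → [9, 5, 8, 81]
pop() removes 81 → [9, 5, 8]
items[1] = items[-1]+items[0] = 8+9 = 17 → [9, 17, 8]
append items[1]+items[1] = 17+17 = 34 → [9, 17, 8, 34]
insert 3 at 2 → [9, 17, 3, 8, 34]

[9, 17, 3, 8, 34]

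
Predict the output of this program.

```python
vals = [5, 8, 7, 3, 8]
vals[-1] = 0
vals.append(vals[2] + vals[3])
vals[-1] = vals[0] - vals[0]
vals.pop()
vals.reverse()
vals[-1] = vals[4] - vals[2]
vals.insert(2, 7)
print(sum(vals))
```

vals[-1] = 0 → [5, 8, 7, 3, 0]
append vals[2]+vals[3] = 7+3 = 10 → [5, 8, 7, 3, 0, 10]
vals[-1] = vals[0]-vals[0] = 5-5 = 0 → [5, 8, 7, 3, 0, 0]
pop() removes 0 → [5, 8, 7, 3, 0]
reverse → [0, 3, 7, 8, 5]
vals[-1] = vals[4]-vals[2] = 5-7 = -2 → [0, 3, 7, 8, -2]
insert 7 at 2 → [0, 3, 7, 7, 8, -2]
sum = 23

23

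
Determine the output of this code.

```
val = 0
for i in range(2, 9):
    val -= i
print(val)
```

i=2: val = 0-2 = -2
i=3: val = (-2)-3 = -5
i=4: val = (-5)-4 = -9
i=5: val = (-9)-5 = -14
i=6: val = (-14)-6 = -20
i=7: val = (-20)-7 = -27
i=8: val = (-27)-8 = -35

-35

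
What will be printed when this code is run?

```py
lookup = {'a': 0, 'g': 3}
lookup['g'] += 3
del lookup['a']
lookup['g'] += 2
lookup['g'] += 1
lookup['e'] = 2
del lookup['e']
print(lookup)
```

{'g': 9}

lookup['g'] = 3+3 = 6 → {'a': 0, 'g': 6}
del 'a' → {'g': 6}
lookup['g'] = 6+2 = 8 → {'g': 8}
lookup['g'] = 8+1 = 9 → {'g': 9}
lookup['e'] = 2 → {'g': 9, 'e': 2}
del 'e' → {'g': 9}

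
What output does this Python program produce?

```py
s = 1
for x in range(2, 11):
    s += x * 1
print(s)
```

55

x=2: s = 1+2*1 = 3
x=3: s = 3+3*1 = 6
x=4: s = 6+4*1 = 10
x=5: s = 10+5*1 = 15
x=6: s = 15+6*1 = 21
x=7: s = 21+7*1 = 28
x=8: s = 28+8*1 = 36
x=9: s = 36+9*1 = 45
x=10: s = 45+10*1 = 55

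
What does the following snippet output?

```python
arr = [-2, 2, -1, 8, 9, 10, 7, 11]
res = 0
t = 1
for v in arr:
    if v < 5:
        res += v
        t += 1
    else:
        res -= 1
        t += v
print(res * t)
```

v=-2: <5, res = 0+(-2) = -2; t=2
v=2: <5, res = (-2)+2 = 0; t=3
v=-1: <5, res = 0+(-1) = -1; t=4
v=8: not <5, res = (-1)-1 = -2; t=12
v=9: not <5, res = (-2)-1 = -3; t=21
v=10: not <5, res = (-3)-1 = -4; t=31
v=7: not <5, res = (-4)-1 = -5; t=38
v=11: not <5, res = (-5)-1 = -6; t=49
res*t = (-6)*49 = -294

-294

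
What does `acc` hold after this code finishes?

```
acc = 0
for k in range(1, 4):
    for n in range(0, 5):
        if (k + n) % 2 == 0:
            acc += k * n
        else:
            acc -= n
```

k=1,n=0: odd sum, acc = 0-0 = 0
k=1,n=1: even sum, acc = 0+1 = 1
k=1,n=2: odd sum, acc = 1-2 = -1
k=1,n=3: even sum, acc = (-1)+3 = 2
k=1,n=4: odd sum, acc = 2-4 = -2
k=2,n=0: even sum, acc = (-2)+0 = -2
k=2,n=1: odd sum, acc = (-2)-1 = -3
k=2,n=2: even sum, acc = (-3)+4 = 1
k=2,n=3: odd sum, acc = 1-3 = -2
k=2,n=4: even sum, acc = (-2)+8 = 6
k=3,n=0: odd sum, acc = 6-0 = 6
k=3,n=1: even sum, acc = 6+3 = 9
k=3,n=2: odd sum, acc = 9-2 = 7
k=3,n=3: even sum, acc = 7+9 = 16
k=3,n=4: odd sum, acc = 16-4 = 12

12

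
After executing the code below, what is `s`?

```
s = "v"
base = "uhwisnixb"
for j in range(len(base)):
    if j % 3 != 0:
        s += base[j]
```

j=0: skip
j=1: add 'h' → 'vh'
j=2: add 'w' → 'vhw'
j=3: skip
j=4: add 's' → 'vhws'
j=5: add 'n' → 'vhwsn'
j=6: skip
j=7: add 'x' → 'vhwsnx'
j=8: add 'b' → 'vhwsnxb'

'vhwsnxb'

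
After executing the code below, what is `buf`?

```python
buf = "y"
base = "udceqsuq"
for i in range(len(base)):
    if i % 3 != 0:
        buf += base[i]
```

i=0: skip
i=1: add 'd' → 'yd'
i=2: add 'c' → 'ydc'
i=3: skip
i=4: add 'q' → 'ydcq'
i=5: add 's' → 'ydcqs'
i=6: skip
i=7: add 'q' → 'ydcqsq'

'ydcqsq'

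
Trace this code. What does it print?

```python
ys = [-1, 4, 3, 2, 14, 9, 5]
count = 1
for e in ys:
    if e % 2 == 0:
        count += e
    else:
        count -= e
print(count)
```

5

e=-1: not even, count = 1-(-1) = 2
e=4: even, count = 2+4 = 6
e=3: not even, count = 6-3 = 3
e=2: even, count = 3+2 = 5
e=14: even, count = 5+14 = 19
e=9: not even, count = 19-9 = 10
e=5: not even, count = 10-5 = 5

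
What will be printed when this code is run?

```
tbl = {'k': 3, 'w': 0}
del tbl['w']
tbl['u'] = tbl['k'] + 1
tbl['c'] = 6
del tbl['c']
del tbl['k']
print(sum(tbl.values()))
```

4

del 'w' → {'k': 3}
tbl['u'] = tbl['k']+1 = 4 → {'k': 3, 'u': 4}
tbl['c'] = 6 → {'k': 3, 'u': 4, 'c': 6}
del 'c' → {'k': 3, 'u': 4}
del 'k' → {'u': 4}
sum of values = 4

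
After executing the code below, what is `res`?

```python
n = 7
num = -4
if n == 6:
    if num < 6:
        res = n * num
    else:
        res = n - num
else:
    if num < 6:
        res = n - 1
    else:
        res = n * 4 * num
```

n=7, num=-4
n == 6 is False; num < 6 is True
→ res = n - 1 = 6

6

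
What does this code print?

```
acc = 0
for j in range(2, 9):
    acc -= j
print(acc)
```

-35

j=2: acc = 0-2 = -2
j=3: acc = (-2)-3 = -5
j=4: acc = (-5)-4 = -9
j=5: acc = (-9)-5 = -14
j=6: acc = (-14)-6 = -20
j=7: acc = (-20)-7 = -27
j=8: acc = (-27)-8 = -35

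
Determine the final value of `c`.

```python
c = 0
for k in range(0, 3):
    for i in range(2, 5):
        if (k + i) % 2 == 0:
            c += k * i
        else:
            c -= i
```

k=0,i=2: even sum, c = 0+0 = 0
k=0,i=3: odd sum, c = 0-3 = -3
k=0,i=4: even sum, c = (-3)+0 = -3
k=1,i=2: odd sum, c = (-3)-2 = -5
k=1,i=3: even sum, c = (-5)+3 = -2
k=1,i=4: odd sum, c = (-2)-4 = -6
k=2,i=2: even sum, c = (-6)+4 = -2
k=2,i=3: odd sum, c = (-2)-3 = -5
k=2,i=4: even sum, c = (-5)+8 = 3

3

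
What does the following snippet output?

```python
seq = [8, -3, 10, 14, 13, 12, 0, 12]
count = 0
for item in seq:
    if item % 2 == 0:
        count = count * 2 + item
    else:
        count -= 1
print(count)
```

item=8: even, count = 0*2+8 = 8
item=-3: not even, count = 8-1 = 7
item=10: even, count = 7*2+10 = 24
item=14: even, count = 24*2+14 = 62
item=13: not even, count = 62-1 = 61
item=12: even, count = 61*2+12 = 134
item=0: even, count = 134*2+0 = 268
item=12: even, count = 268*2+12 = 548

548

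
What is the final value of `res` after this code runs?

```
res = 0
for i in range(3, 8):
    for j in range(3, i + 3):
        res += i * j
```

725

i=3,j=3: res = 0+9 = 9
i=3,j=4: res = 9+12 = 21
i=3,j=5: res = 21+15 = 36
i=4,j=3: res = 36+12 = 48
i=4,j=4: res = 48+16 = 64
i=4,j=5: res = 64+20 = 84
i=4,j=6: res = 84+24 = 108
i=5,j=3: res = 108+15 = 123
i=5,j=4: res = 123+20 = 143
i=5,j=5: res = 143+25 = 168
i=5,j=6: res = 168+30 = 198
i=5,j=7: res = 198+35 = 233
i=6,j=3: res = 233+18 = 251
i=6,j=4: res = 251+24 = 275
i=6,j=5: res = 275+30 = 305
i=6,j=6: res = 305+36 = 341
i=6,j=7: res = 341+42 = 383
i=6,j=8: res = 383+48 = 431
i=7,j=3: res = 431+21 = 452
i=7,j=4: res = 452+28 = 480
i=7,j=5: res = 480+35 = 515
i=7,j=6: res = 515+42 = 557
i=7,j=7: res = 557+49 = 606
i=7,j=8: res = 606+56 = 662
i=7,j=9: res = 662+63 = 725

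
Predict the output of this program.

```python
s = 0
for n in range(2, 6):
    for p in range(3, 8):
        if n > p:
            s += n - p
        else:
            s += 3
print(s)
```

55

n=2,p=3: not 2>3, s = 0+3 = 3
n=2,p=4: not 2>4, s = 3+3 = 6
n=2,p=5: not 2>5, s = 6+3 = 9
n=2,p=6: not 2>6, s = 9+3 = 12
n=2,p=7: not 2>7, s = 12+3 = 15
n=3,p=3: not 3>3, s = 15+3 = 18
n=3,p=4: not 3>4, s = 18+3 = 21
n=3,p=5: not 3>5, s = 21+3 = 24
n=3,p=6: not 3>6, s = 24+3 = 27
n=3,p=7: not 3>7, s = 27+3 = 30
n=4,p=3: 4>3, s = 30+1 = 31
n=4,p=4: not 4>4, s = 31+3 = 34
n=4,p=5: not 4>5, s = 34+3 = 37
n=4,p=6: not 4>6, s = 37+3 = 40
n=4,p=7: not 4>7, s = 40+3 = 43
n=5,p=3: 5>3, s = 43+2 = 45
n=5,p=4: 5>4, s = 45+1 = 46
n=5,p=5: not 5>5, s = 46+3 = 49
n=5,p=6: not 5>6, s = 49+3 = 52
n=5,p=7: not 5>7, s = 52+3 = 55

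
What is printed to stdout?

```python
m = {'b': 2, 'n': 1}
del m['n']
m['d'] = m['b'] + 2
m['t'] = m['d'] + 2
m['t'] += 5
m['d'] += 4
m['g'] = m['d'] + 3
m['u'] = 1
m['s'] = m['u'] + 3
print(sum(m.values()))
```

del 'n' → {'b': 2}
m['d'] = m['b']+2 = 4 → {'b': 2, 'd': 4}
m['t'] = m['d']+2 = 6 → {'b': 2, 'd': 4, 't': 6}
m['t'] = 6+5 = 11 → {'b': 2, 'd': 4, 't': 11}
m['d'] = 4+4 = 8 → {'b': 2, 'd': 8, 't': 11}
m['g'] = m['d']+3 = 11 → {'b': 2, 'd': 8, 't': 11, 'g': 11}
m['u'] = 1 → {'b': 2, 'd': 8, 't': 11, 'g': 11, 'u': 1}
m['s'] = m['u']+3 = 4 → {'b': 2, 'd': 8, 't': 11, 'g': 11, 'u': 1, 's': 4}
sum of values = 37

37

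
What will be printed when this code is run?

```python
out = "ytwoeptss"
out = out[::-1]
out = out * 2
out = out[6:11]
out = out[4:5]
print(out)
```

reverse → 'sstpeowty'
repeat ×2 → 'sstpeowtysstpeowty'
slice [6:11] → 'wtyss'
slice [4:5] → 's'

s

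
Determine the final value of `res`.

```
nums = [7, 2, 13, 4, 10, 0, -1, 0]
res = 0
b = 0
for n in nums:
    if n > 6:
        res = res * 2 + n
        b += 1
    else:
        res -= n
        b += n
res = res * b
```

392

n=7: >6, res = 0*2+7 = 7; b=1
n=2: not >6, res = 7-2 = 5; b=3
n=13: >6, res = 5*2+13 = 23; b=4
n=4: not >6, res = 23-4 = 19; b=8
n=10: >6, res = 19*2+10 = 48; b=9
n=0: not >6, res = 48-0 = 48; b=9
n=-1: not >6, res = 48-(-1) = 49; b=8
n=0: not >6, res = 49-0 = 49; b=8
res*b = 49*8 = 392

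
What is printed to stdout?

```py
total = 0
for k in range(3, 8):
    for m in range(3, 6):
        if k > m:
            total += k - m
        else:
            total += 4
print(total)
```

43

k=3,m=3: not 3>3, total = 0+4 = 4
k=3,m=4: not 3>4, total = 4+4 = 8
k=3,m=5: not 3>5, total = 8+4 = 12
k=4,m=3: 4>3, total = 12+1 = 13
k=4,m=4: not 4>4, total = 13+4 = 17
k=4,m=5: not 4>5, total = 17+4 = 21
k=5,m=3: 5>3, total = 21+2 = 23
k=5,m=4: 5>4, total = 23+1 = 24
k=5,m=5: not 5>5, total = 24+4 = 28
k=6,m=3: 6>3, total = 28+3 = 31
k=6,m=4: 6>4, total = 31+2 = 33
k=6,m=5: 6>5, total = 33+1 = 34
k=7,m=3: 7>3, total = 34+4 = 38
k=7,m=4: 7>4, total = 38+3 = 41
k=7,m=5: 7>5, total = 41+2 = 43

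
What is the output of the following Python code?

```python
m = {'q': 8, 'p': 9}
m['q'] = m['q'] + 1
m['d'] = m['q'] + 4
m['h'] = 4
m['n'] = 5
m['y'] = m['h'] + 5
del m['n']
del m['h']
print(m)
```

{'q': 9, 'p': 9, 'd': 13, 'y': 9}

m['q'] = m['q']+1 = 9 → {'q': 9, 'p': 9}
m['d'] = m['q']+4 = 13 → {'q': 9, 'p': 9, 'd': 13}
m['h'] = 4 → {'q': 9, 'p': 9, 'd': 13, 'h': 4}
m['n'] = 5 → {'q': 9, 'p': 9, 'd': 13, 'h': 4, 'n': 5}
m['y'] = m['h']+5 = 9 → {'q': 9, 'p': 9, 'd': 13, 'h': 4, 'n': 5, 'y': 9}
del 'n' → {'q': 9, 'p': 9, 'd': 13, 'h': 4, 'y': 9}
del 'h' → {'q': 9, 'p': 9, 'd': 13, 'y': 9}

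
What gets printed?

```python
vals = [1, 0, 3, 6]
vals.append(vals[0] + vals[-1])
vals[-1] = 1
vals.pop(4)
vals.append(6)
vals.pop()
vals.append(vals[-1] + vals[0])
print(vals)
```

append vals[0]+vals[-1] = 1+6 = 7 → [1, 0, 3, 6, 7]
vals[-1] = 1 → [1, 0, 3, 6, 1]
pop(4) removes 1 → [1, 0, 3, 6]
append 6 → [1, 0, 3, 6, 6]
pop() removes 6 → [1, 0, 3, 6]
append vals[-1]+vals[0] = 6+1 = 7 → [1, 0, 3, 6, 7]

[1, 0, 3, 6, 7]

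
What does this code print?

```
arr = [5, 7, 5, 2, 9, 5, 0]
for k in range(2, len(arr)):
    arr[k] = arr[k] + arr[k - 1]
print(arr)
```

[5, 7, 12, 14, 23, 28, 28]

k=2: arr[2] = 5+7 = 12 → [5, 7, 12, 2, 9, 5, 0]
k=3: arr[3] = 2+12 = 14 → [5, 7, 12, 14, 9, 5, 0]
k=4: arr[4] = 9+14 = 23 → [5, 7, 12, 14, 23, 5, 0]
k=5: arr[5] = 5+23 = 28 → [5, 7, 12, 14, 23, 28, 0]
k=6: arr[6] = 0+28 = 28 → [5, 7, 12, 14, 23, 28, 28]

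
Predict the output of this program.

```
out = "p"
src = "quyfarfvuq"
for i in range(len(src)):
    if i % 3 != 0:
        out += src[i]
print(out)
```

i=0: skip
i=1: add 'u' → 'pu'
i=2: add 'y' → 'puy'
i=3: skip
i=4: add 'a' → 'puya'
i=5: add 'r' → 'puyar'
i=6: skip
i=7: add 'v' → 'puyarv'
i=8: add 'u' → 'puyarvu'
i=9: skip

puyarvu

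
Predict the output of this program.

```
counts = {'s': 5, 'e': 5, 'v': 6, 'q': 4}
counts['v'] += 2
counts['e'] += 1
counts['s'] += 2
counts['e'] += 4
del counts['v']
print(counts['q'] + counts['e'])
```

counts['v'] = 6+2 = 8 → {'s': 5, 'e': 5, 'v': 8, 'q': 4}
counts['e'] = 5+1 = 6 → {'s': 5, 'e': 6, 'v': 8, 'q': 4}
counts['s'] = 5+2 = 7 → {'s': 7, 'e': 6, 'v': 8, 'q': 4}
counts['e'] = 6+4 = 10 → {'s': 7, 'e': 10, 'v': 8, 'q': 4}
del 'v' → {'s': 7, 'e': 10, 'q': 4}
counts['q']+counts['e'] = 4+10 = 14

14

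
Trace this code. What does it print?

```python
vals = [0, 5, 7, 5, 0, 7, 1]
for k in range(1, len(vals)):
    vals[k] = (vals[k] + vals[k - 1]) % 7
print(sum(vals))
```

k=1: vals[1] = (5+0)%7 = 5 → [0, 5, 7, 5, 0, 7, 1]
k=2: vals[2] = (7+5)%7 = 5 → [0, 5, 5, 5, 0, 7, 1]
k=3: vals[3] = (5+5)%7 = 3 → [0, 5, 5, 3, 0, 7, 1]
k=4: vals[4] = (0+3)%7 = 3 → [0, 5, 5, 3, 3, 7, 1]
k=5: vals[5] = (7+3)%7 = 3 → [0, 5, 5, 3, 3, 3, 1]
k=6: vals[6] = (1+3)%7 = 4 → [0, 5, 5, 3, 3, 3, 4]
sum = 23

23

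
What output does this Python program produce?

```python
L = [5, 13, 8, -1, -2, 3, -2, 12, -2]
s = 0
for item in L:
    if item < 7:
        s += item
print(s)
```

1

item=5: <7, s = 0+5 = 5
item=13: not <7
item=8: not <7
item=-1: <7, s = 5+(-1) = 4
item=-2: <7, s = 4+(-2) = 2
item=3: <7, s = 2+3 = 5
item=-2: <7, s = 5+(-2) = 3
item=12: not <7
item=-2: <7, s = 3+(-2) = 1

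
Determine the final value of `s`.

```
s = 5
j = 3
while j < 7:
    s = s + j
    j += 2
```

13

j=3: s = 5+3 = 8
j=5: s = 8+5 = 13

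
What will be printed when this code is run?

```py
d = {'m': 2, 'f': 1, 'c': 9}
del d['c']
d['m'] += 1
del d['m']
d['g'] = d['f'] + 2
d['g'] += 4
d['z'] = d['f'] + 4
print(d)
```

del 'c' → {'m': 2, 'f': 1}
d['m'] = 2+1 = 3 → {'m': 3, 'f': 1}
del 'm' → {'f': 1}
d['g'] = d['f']+2 = 3 → {'f': 1, 'g': 3}
d['g'] = 3+4 = 7 → {'f': 1, 'g': 7}
d['z'] = d['f']+4 = 5 → {'f': 1, 'g': 7, 'z': 5}

{'f': 1, 'g': 7, 'z': 5}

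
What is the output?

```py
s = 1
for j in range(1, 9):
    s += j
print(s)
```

37

j=1: s = 1+1 = 2
j=2: s = 2+2 = 4
j=3: s = 4+3 = 7
j=4: s = 7+4 = 11
j=5: s = 11+5 = 16
j=6: s = 16+6 = 22
j=7: s = 22+7 = 29
j=8: s = 29+8 = 37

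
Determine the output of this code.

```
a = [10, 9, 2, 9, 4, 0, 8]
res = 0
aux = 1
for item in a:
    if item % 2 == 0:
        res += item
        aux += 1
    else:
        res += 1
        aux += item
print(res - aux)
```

2

item=10: even, res = 0+10 = 10; aux=2
item=9: not even, res = 10+1 = 11; aux=11
item=2: even, res = 11+2 = 13; aux=12
item=9: not even, res = 13+1 = 14; aux=21
item=4: even, res = 14+4 = 18; aux=22
item=0: even, res = 18+0 = 18; aux=23
item=8: even, res = 18+8 = 26; aux=24
res-aux = 26-24 = 2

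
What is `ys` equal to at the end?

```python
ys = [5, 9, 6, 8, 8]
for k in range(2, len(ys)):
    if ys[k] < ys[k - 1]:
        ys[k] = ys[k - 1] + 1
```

[5, 9, 10, 11, 12]

k=2: 6<9, ys[2] = 9+1 = 10 → [5, 9, 10, 8, 8]
k=3: 8<10, ys[3] = 10+1 = 11 → [5, 9, 10, 11, 8]
k=4: 8<11, ys[4] = 11+1 = 12 → [5, 9, 10, 11, 12]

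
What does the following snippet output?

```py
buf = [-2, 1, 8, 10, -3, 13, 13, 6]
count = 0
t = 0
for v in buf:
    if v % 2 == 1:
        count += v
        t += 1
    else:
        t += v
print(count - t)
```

-2

v=-2: not odd; t=-2
v=1: odd, count = 0+1 = 1; t=-1
v=8: not odd; t=7
v=10: not odd; t=17
v=-3: odd, count = 1+(-3) = -2; t=18
v=13: odd, count = (-2)+13 = 11; t=19
v=13: odd, count = 11+13 = 24; t=20
v=6: not odd; t=26
count-t = 24-26 = -2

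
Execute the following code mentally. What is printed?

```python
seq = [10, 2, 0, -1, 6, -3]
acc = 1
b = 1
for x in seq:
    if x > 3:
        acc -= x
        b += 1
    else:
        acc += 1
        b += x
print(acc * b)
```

x=10: >3, acc = 1-10 = -9; b=2
x=2: not >3, acc = (-9)+1 = -8; b=4
x=0: not >3, acc = (-8)+1 = -7; b=4
x=-1: not >3, acc = (-7)+1 = -6; b=3
x=6: >3, acc = (-6)-6 = -12; b=4
x=-3: not >3, acc = (-12)+1 = -11; b=1
acc*b = (-11)*1 = -11

-11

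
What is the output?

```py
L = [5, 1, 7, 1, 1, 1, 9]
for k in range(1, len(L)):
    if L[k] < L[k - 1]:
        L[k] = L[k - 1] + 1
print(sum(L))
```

k=1: 1<5, L[1] = 5+1 = 6 → [5, 6, 7, 1, 1, 1, 9]
k=2: 7>=6, unchanged → [5, 6, 7, 1, 1, 1, 9]
k=3: 1<7, L[3] = 7+1 = 8 → [5, 6, 7, 8, 1, 1, 9]
k=4: 1<8, L[4] = 8+1 = 9 → [5, 6, 7, 8, 9, 1, 9]
k=5: 1<9, L[5] = 9+1 = 10 → [5, 6, 7, 8, 9, 10, 9]
k=6: 9<10, L[6] = 10+1 = 11 → [5, 6, 7, 8, 9, 10, 11]
sum = 56

56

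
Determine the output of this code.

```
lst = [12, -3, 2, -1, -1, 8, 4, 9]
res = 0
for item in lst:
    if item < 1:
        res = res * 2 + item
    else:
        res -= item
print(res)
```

-140

item=12: not <1, res = 0-12 = -12
item=-3: <1, res = (-12)*2+(-3) = -27
item=2: not <1, res = (-27)-2 = -29
item=-1: <1, res = (-29)*2+(-1) = -59
item=-1: <1, res = (-59)*2+(-1) = -119
item=8: not <1, res = (-119)-8 = -127
item=4: not <1, res = (-127)-4 = -131
item=9: not <1, res = (-131)-9 = -140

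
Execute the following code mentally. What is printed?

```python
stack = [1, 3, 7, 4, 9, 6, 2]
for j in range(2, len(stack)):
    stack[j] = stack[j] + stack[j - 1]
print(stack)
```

j=2: stack[2] = 7+3 = 10 → [1, 3, 10, 4, 9, 6, 2]
j=3: stack[3] = 4+10 = 14 → [1, 3, 10, 14, 9, 6, 2]
j=4: stack[4] = 9+14 = 23 → [1, 3, 10, 14, 23, 6, 2]
j=5: stack[5] = 6+23 = 29 → [1, 3, 10, 14, 23, 29, 2]
j=6: stack[6] = 2+29 = 31 → [1, 3, 10, 14, 23, 29, 31]

[1, 3, 10, 14, 23, 29, 31]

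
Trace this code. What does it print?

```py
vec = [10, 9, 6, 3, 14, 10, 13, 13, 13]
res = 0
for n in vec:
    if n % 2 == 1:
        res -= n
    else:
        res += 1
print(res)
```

-47

n=10: not odd, res = 0+1 = 1
n=9: odd, res = 1-9 = -8
n=6: not odd, res = (-8)+1 = -7
n=3: odd, res = (-7)-3 = -10
n=14: not odd, res = (-10)+1 = -9
n=10: not odd, res = (-9)+1 = -8
n=13: odd, res = (-8)-13 = -21
n=13: odd, res = (-21)-13 = -34
n=13: odd, res = (-34)-13 = -47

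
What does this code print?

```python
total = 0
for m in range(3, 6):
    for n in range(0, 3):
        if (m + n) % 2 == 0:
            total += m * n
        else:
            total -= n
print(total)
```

m=3,n=0: odd sum, total = 0-0 = 0
m=3,n=1: even sum, total = 0+3 = 3
m=3,n=2: odd sum, total = 3-2 = 1
m=4,n=0: even sum, total = 1+0 = 1
m=4,n=1: odd sum, total = 1-1 = 0
m=4,n=2: even sum, total = 0+8 = 8
m=5,n=0: odd sum, total = 8-0 = 8
m=5,n=1: even sum, total = 8+5 = 13
m=5,n=2: odd sum, total = 13-2 = 11

11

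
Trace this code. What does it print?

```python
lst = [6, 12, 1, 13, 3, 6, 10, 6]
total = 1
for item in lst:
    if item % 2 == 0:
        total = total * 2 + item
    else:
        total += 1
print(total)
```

298

item=6: even, total = 1*2+6 = 8
item=12: even, total = 8*2+12 = 28
item=1: not even, total = 28+1 = 29
item=13: not even, total = 29+1 = 30
item=3: not even, total = 30+1 = 31
item=6: even, total = 31*2+6 = 68
item=10: even, total = 68*2+10 = 146
item=6: even, total = 146*2+6 = 298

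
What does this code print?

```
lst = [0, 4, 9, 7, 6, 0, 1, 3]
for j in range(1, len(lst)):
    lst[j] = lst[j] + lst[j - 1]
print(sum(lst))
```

146

j=1: lst[1] = 4+0 = 4 → [0, 4, 9, 7, 6, 0, 1, 3]
j=2: lst[2] = 9+4 = 13 → [0, 4, 13, 7, 6, 0, 1, 3]
j=3: lst[3] = 7+13 = 20 → [0, 4, 13, 20, 6, 0, 1, 3]
j=4: lst[4] = 6+20 = 26 → [0, 4, 13, 20, 26, 0, 1, 3]
j=5: lst[5] = 0+26 = 26 → [0, 4, 13, 20, 26, 26, 1, 3]
j=6: lst[6] = 1+26 = 27 → [0, 4, 13, 20, 26, 26, 27, 3]
j=7: lst[7] = 3+27 = 30 → [0, 4, 13, 20, 26, 26, 27, 30]
sum = 146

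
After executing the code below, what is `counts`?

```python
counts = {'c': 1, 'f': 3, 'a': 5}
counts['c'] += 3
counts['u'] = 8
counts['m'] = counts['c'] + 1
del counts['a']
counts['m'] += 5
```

{'c': 4, 'f': 3, 'u': 8, 'm': 10}

counts['c'] = 1+3 = 4 → {'c': 4, 'f': 3, 'a': 5}
counts['u'] = 8 → {'c': 4, 'f': 3, 'a': 5, 'u': 8}
counts['m'] = counts['c']+1 = 5 → {'c': 4, 'f': 3, 'a': 5, 'u': 8, 'm': 5}
del 'a' → {'c': 4, 'f': 3, 'u': 8, 'm': 5}
counts['m'] = 5+5 = 10 → {'c': 4, 'f': 3, 'u': 8, 'm': 10}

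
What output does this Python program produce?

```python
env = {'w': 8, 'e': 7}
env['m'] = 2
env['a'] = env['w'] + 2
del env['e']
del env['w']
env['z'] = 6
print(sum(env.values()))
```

18

env['m'] = 2 → {'w': 8, 'e': 7, 'm': 2}
env['a'] = env['w']+2 = 10 → {'w': 8, 'e': 7, 'm': 2, 'a': 10}
del 'e' → {'w': 8, 'm': 2, 'a': 10}
del 'w' → {'m': 2, 'a': 10}
env['z'] = 6 → {'m': 2, 'a': 10, 'z': 6}
sum of values = 18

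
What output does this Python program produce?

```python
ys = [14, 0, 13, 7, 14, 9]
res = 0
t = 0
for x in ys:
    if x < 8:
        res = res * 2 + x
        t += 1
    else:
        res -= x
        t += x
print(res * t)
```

-5096

x=14: not <8, res = 0-14 = -14; t=14
x=0: <8, res = (-14)*2+0 = -28; t=15
x=13: not <8, res = (-28)-13 = -41; t=28
x=7: <8, res = (-41)*2+7 = -75; t=29
x=14: not <8, res = (-75)-14 = -89; t=43
x=9: not <8, res = (-89)-9 = -98; t=52
res*t = (-98)*52 = -5096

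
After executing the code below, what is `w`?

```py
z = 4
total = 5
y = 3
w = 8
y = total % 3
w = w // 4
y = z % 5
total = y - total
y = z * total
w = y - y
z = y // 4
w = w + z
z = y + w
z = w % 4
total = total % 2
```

-1

y = 5%3 = 2
w = 8//4 = 2
y = 4%5 = 4
total = 4-5 = -1
y = 4*(-1) = -4
w = (-4)-(-4) = 0
z = (-4)//4 = -1
w = 0+(-1) = -1
z = (-4)+(-1) = -5
z = (-1)%4 = 3
total = (-1)%2 = 1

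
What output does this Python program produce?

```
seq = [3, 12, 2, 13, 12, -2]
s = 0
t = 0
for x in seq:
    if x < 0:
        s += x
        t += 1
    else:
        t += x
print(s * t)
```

-86

x=3: not <0; t=3
x=12: not <0; t=15
x=2: not <0; t=17
x=13: not <0; t=30
x=12: not <0; t=42
x=-2: <0, s = 0+(-2) = -2; t=43
s*t = (-2)*43 = -86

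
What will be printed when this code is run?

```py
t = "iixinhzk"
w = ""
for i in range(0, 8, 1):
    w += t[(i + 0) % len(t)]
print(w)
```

i=0: add t[0]='i' → 'i'
i=1: add t[1]='i' → 'ii'
i=2: add t[2]='x' → 'iix'
i=3: add t[3]='i' → 'iixi'
i=4: add t[4]='n' → 'iixin'
i=5: add t[5]='h' → 'iixinh'
i=6: add t[6]='z' → 'iixinhz'
i=7: add t[7]='k' → 'iixinhzk'

iixinhzk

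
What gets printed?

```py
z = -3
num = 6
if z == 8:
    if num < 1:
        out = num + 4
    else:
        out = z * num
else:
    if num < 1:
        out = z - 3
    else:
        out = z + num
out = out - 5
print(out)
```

-2

z=-3, num=6
z == 8 is False; num < 1 is False
→ out = z + num = 3
out = 3-5 = -2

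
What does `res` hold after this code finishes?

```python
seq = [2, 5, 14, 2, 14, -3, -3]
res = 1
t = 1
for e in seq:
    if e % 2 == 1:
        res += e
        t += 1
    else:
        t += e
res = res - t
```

e=2: not odd; t=3
e=5: odd, res = 1+5 = 6; t=4
e=14: not odd; t=18
e=2: not odd; t=20
e=14: not odd; t=34
e=-3: odd, res = 6+(-3) = 3; t=35
e=-3: odd, res = 3+(-3) = 0; t=36
res-t = 0-36 = -36

-36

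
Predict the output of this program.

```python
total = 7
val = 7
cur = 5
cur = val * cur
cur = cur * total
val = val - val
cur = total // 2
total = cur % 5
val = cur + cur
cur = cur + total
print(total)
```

3

cur = 7*5 = 35
cur = 35*7 = 245
val = 7-7 = 0
cur = 7//2 = 3
total = 3%5 = 3
val = 3+3 = 6
cur = 3+3 = 6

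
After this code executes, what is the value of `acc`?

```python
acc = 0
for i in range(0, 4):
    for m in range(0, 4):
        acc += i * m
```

36

i=0,m=0: acc = 0+0 = 0
i=0,m=1: acc = 0+0 = 0
i=0,m=2: acc = 0+0 = 0
i=0,m=3: acc = 0+0 = 0
i=1,m=0: acc = 0+0 = 0
i=1,m=1: acc = 0+1 = 1
i=1,m=2: acc = 1+2 = 3
i=1,m=3: acc = 3+3 = 6
i=2,m=0: acc = 6+0 = 6
i=2,m=1: acc = 6+2 = 8
i=2,m=2: acc = 8+4 = 12
i=2,m=3: acc = 12+6 = 18
i=3,m=0: acc = 18+0 = 18
i=3,m=1: acc = 18+3 = 21
i=3,m=2: acc = 21+6 = 27
i=3,m=3: acc = 27+9 = 36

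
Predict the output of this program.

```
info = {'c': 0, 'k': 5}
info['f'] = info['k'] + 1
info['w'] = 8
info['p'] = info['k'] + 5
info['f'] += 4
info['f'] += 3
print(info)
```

info['f'] = info['k']+1 = 6 → {'c': 0, 'k': 5, 'f': 6}
info['w'] = 8 → {'c': 0, 'k': 5, 'f': 6, 'w': 8}
info['p'] = info['k']+5 = 10 → {'c': 0, 'k': 5, 'f': 6, 'w': 8, 'p': 10}
info['f'] = 6+4 = 10 → {'c': 0, 'k': 5, 'f': 10, 'w': 8, 'p': 10}
info['f'] = 10+3 = 13 → {'c': 0, 'k': 5, 'f': 13, 'w': 8, 'p': 10}

{'c': 0, 'k': 5, 'f': 13, 'w': 8, 'p': 10}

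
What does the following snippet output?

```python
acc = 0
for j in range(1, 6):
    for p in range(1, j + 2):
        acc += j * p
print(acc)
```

j=1,p=1: acc = 0+1 = 1
j=1,p=2: acc = 1+2 = 3
j=2,p=1: acc = 3+2 = 5
j=2,p=2: acc = 5+4 = 9
j=2,p=3: acc = 9+6 = 15
j=3,p=1: acc = 15+3 = 18
j=3,p=2: acc = 18+6 = 24
j=3,p=3: acc = 24+9 = 33
j=3,p=4: acc = 33+12 = 45
j=4,p=1: acc = 45+4 = 49
j=4,p=2: acc = 49+8 = 57
j=4,p=3: acc = 57+12 = 69
j=4,p=4: acc = 69+16 = 85
j=4,p=5: acc = 85+20 = 105
j=5,p=1: acc = 105+5 = 110
j=5,p=2: acc = 110+10 = 120
j=5,p=3: acc = 120+15 = 135
j=5,p=4: acc = 135+20 = 155
j=5,p=5: acc = 155+25 = 180
j=5,p=6: acc = 180+30 = 210

210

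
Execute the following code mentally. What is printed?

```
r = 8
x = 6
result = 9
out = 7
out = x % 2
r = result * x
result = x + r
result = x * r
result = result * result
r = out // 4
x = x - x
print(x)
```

0

out = 6%2 = 0
r = 9*6 = 54
result = 6+54 = 60
result = 6*54 = 324
result = 324*324 = 104976
r = 0//4 = 0
x = 6-6 = 0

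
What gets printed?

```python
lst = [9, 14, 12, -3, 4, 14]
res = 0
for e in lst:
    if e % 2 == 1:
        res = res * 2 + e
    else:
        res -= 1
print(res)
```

9

e=9: odd, res = 0*2+9 = 9
e=14: not odd, res = 9-1 = 8
e=12: not odd, res = 8-1 = 7
e=-3: odd, res = 7*2+(-3) = 11
e=4: not odd, res = 11-1 = 10
e=14: not odd, res = 10-1 = 9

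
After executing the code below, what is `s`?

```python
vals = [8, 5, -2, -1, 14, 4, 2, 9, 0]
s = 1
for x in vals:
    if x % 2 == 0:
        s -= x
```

-25

x=8: even, s = 1-8 = -7
x=5: not even
x=-2: even, s = (-7)-(-2) = -5
x=-1: not even
x=14: even, s = (-5)-14 = -19
x=4: even, s = (-19)-4 = -23
x=2: even, s = (-23)-2 = -25
x=9: not even
x=0: even, s = (-25)-0 = -25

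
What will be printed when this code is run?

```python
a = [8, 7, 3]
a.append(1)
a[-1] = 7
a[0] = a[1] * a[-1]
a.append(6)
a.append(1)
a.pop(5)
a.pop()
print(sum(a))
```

append 1 → [8, 7, 3, 1]
a[-1] = 7 → [8, 7, 3, 7]
a[0] = a[1]*a[-1] = 7*7 = 49 → [49, 7, 3, 7]
append 6 → [49, 7, 3, 7, 6]
append 1 → [49, 7, 3, 7, 6, 1]
pop(5) removes 1 → [49, 7, 3, 7, 6]
pop() removes 6 → [49, 7, 3, 7]
sum = 66

66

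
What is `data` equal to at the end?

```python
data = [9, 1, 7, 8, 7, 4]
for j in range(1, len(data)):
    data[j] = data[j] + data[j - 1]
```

j=1: data[1] = 1+9 = 10 → [9, 10, 7, 8, 7, 4]
j=2: data[2] = 7+10 = 17 → [9, 10, 17, 8, 7, 4]
j=3: data[3] = 8+17 = 25 → [9, 10, 17, 25, 7, 4]
j=4: data[4] = 7+25 = 32 → [9, 10, 17, 25, 32, 4]
j=5: data[5] = 4+32 = 36 → [9, 10, 17, 25, 32, 36]

[9, 10, 17, 25, 32, 36]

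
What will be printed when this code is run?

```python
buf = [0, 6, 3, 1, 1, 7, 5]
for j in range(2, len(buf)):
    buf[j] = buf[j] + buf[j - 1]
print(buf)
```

[0, 6, 9, 10, 11, 18, 23]

j=2: buf[2] = 3+6 = 9 → [0, 6, 9, 1, 1, 7, 5]
j=3: buf[3] = 1+9 = 10 → [0, 6, 9, 10, 1, 7, 5]
j=4: buf[4] = 1+10 = 11 → [0, 6, 9, 10, 11, 7, 5]
j=5: buf[5] = 7+11 = 18 → [0, 6, 9, 10, 11, 18, 5]
j=6: buf[6] = 5+18 = 23 → [0, 6, 9, 10, 11, 18, 23]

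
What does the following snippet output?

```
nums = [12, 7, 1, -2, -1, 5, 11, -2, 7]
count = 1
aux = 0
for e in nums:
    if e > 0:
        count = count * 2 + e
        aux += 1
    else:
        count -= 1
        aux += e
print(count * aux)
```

599

e=12: >0, count = 1*2+12 = 14; aux=1
e=7: >0, count = 14*2+7 = 35; aux=2
e=1: >0, count = 35*2+1 = 71; aux=3
e=-2: not >0, count = 71-1 = 70; aux=1
e=-1: not >0, count = 70-1 = 69; aux=0
e=5: >0, count = 69*2+5 = 143; aux=1
e=11: >0, count = 143*2+11 = 297; aux=2
e=-2: not >0, count = 297-1 = 296; aux=0
e=7: >0, count = 296*2+7 = 599; aux=1
count*aux = 599*1 = 599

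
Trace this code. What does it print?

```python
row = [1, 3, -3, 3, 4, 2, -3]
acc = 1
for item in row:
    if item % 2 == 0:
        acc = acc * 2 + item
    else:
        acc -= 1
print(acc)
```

-3

item=1: not even, acc = 1-1 = 0
item=3: not even, acc = 0-1 = -1
item=-3: not even, acc = (-1)-1 = -2
item=3: not even, acc = (-2)-1 = -3
item=4: even, acc = (-3)*2+4 = -2
item=2: even, acc = (-2)*2+2 = -2
item=-3: not even, acc = (-2)-1 = -3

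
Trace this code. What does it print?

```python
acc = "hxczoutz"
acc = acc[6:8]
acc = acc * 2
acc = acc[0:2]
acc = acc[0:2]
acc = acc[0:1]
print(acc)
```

t

slice [6:8] → 'tz'
repeat ×2 → 'tztz'
slice [0:2] → 'tz'
slice [0:2] → 'tz'
slice [0:1] → 't'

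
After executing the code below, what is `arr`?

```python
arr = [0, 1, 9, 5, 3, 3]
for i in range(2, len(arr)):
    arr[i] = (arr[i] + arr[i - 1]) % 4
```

[0, 1, 2, 3, 2, 1]

i=2: arr[2] = (9+1)%4 = 2 → [0, 1, 2, 5, 3, 3]
i=3: arr[3] = (5+2)%4 = 3 → [0, 1, 2, 3, 3, 3]
i=4: arr[4] = (3+3)%4 = 2 → [0, 1, 2, 3, 2, 3]
i=5: arr[5] = (3+2)%4 = 1 → [0, 1, 2, 3, 2, 1]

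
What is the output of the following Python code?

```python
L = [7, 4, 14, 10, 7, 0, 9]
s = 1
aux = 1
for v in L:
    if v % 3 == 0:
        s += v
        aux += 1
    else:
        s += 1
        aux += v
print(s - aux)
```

-30

v=7: not %3==0, s = 1+1 = 2; aux=8
v=4: not %3==0, s = 2+1 = 3; aux=12
v=14: not %3==0, s = 3+1 = 4; aux=26
v=10: not %3==0, s = 4+1 = 5; aux=36
v=7: not %3==0, s = 5+1 = 6; aux=43
v=0: %3==0, s = 6+0 = 6; aux=44
v=9: %3==0, s = 6+9 = 15; aux=45
s-aux = 15-45 = -30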